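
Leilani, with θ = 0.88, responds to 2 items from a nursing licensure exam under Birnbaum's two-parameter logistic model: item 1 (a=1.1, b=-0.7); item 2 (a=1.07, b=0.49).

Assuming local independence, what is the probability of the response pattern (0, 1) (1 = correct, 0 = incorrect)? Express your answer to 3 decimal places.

0.090

P(θ) = 1 / (1 + exp(−a(θ − b)))
P_1 = 1/(1+e^{-1.7380}) = 0.8504
P_2 = 1/(1+e^{-0.4173}) = 0.6028
L = (1−P_1) × P_2 = 0.1496 × 0.6028 = 0.09016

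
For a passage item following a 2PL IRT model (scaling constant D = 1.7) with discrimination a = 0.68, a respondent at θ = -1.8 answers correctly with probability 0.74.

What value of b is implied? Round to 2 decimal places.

-2.70

P(θ) = 1 / (1 + exp(−D·a(θ − b)))
logit(0.74) = ln(0.74/0.26) = 1.0460
b = θ − logit/(1.7·a) = -1.8 − 1.0460/1.1560 = -2.7048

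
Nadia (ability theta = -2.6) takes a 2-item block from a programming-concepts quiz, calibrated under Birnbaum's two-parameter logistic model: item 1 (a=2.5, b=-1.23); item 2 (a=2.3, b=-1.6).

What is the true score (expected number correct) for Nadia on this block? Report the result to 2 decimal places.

P(theta) = 1 / (1 + exp(−a(theta − b)))
P_1 = 1/(1+e^{3.4250}) = 0.0315
P_2 = 1/(1+e^{2.3000}) = 0.0911
E[score] = 0.0315 + 0.0911 = 0.1226

0.12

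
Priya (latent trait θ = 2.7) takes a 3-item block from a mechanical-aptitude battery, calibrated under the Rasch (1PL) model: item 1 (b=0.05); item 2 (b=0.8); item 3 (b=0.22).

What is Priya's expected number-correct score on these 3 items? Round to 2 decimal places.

P(θ) = 1 / (1 + exp(−(θ − b)))
P_1 = 1/(1+e^{-2.6500}) = 0.9340
P_2 = 1/(1+e^{-1.9000}) = 0.8699
P_3 = 1/(1+e^{-2.4800}) = 0.9227
E[score] = 0.9340 + 0.8699 + 0.9227 = 2.7266

2.73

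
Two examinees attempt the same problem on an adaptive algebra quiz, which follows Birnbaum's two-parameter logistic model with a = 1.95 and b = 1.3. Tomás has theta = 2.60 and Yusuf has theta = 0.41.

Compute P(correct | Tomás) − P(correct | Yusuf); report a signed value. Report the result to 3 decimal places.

0.777

P(theta) = 1 / (1 + exp(−a(theta − b)))
P(Tomás) = 0.9266  [exponent 2.5350]
P(Yusuf) = 0.1499  [exponent -1.7355]
Difference = 0.9266 − 0.1499 = 0.7767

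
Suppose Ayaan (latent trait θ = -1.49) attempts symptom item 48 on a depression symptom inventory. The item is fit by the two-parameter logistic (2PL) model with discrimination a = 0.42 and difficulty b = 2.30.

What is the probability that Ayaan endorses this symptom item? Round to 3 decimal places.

P(θ) = 1 / (1 + exp(−a(θ − b)))
Exponent: 0.42 × (-1.49 − 2.30) = -1.5918
1/(1 + e^{1.5918}) = 0.1691

0.169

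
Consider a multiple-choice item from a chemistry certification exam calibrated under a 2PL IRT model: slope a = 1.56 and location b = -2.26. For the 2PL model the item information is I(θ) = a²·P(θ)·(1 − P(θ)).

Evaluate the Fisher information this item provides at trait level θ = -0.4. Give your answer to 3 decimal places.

P = 1/(1+e^{-2.9016}) = 0.9479
P(1−P) = 0.9479 × 0.0521 = 0.0494
I = a² × P(1−P) = 1.56² × 0.0494 = 0.12013

0.120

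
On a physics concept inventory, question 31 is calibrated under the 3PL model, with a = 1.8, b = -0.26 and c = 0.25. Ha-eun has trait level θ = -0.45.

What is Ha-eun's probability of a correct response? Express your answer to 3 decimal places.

0.561

P(θ) = c + (1 − c) · 1 / (1 + exp(−a(θ − b)))
Exponent: 1.8 × (-0.45 − (-0.26)) = -0.3420
1/(1 + e^{0.3420}) = 0.4153
P = 0.25 + 0.75 × 0.4153 = 0.5615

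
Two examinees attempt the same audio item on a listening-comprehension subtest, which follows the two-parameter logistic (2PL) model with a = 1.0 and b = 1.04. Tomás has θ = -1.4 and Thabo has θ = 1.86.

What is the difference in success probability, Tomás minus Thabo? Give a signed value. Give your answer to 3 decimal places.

P(θ) = 1 / (1 + exp(−a(θ − b)))
P(Tomás) = 0.0802  [exponent -2.4400]
P(Thabo) = 0.6942  [exponent 0.8200]
Difference = 0.0802 − 0.6942 = -0.6141

-0.614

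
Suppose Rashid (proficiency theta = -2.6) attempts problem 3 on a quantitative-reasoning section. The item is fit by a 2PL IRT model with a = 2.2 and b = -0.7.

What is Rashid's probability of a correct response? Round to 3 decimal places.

0.015

P(theta) = 1 / (1 + exp(−a(theta − b)))
Exponent: 2.2 × (-2.6 − (-0.7)) = -4.1800
1/(1 + e^{4.1800}) = 0.0151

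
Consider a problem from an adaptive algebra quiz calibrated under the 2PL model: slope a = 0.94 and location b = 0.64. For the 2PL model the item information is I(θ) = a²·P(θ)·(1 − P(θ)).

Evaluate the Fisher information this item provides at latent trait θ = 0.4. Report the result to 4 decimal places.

0.2181

P = 1/(1+e^{0.2256}) = 0.4438
P(1−P) = 0.4438 × 0.5562 = 0.2468
I = a² × P(1−P) = 0.94² × 0.2468 = 0.21811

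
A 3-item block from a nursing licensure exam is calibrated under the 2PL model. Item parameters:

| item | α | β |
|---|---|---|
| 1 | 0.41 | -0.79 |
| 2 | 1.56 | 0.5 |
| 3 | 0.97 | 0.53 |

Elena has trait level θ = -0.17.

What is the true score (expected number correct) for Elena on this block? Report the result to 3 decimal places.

1.160

P(θ) = 1 / (1 + exp(−α(θ − β)))
P_1 = 1/(1+e^{-0.2542}) = 0.5632
P_2 = 1/(1+e^{1.0452}) = 0.2601
P_3 = 1/(1+e^{0.6790}) = 0.3365
E[score] = 0.5632 + 0.2601 + 0.3365 = 1.1598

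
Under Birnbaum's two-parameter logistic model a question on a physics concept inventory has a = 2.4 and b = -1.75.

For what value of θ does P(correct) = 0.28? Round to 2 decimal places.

P(θ) = 1 / (1 + exp(−a(θ − b)))
logit = ln(0.2800/0.7200) = -0.9445
θ = b + logit/(a) = -1.75 + (-0.9445)/2.4000 = -2.1435

-2.14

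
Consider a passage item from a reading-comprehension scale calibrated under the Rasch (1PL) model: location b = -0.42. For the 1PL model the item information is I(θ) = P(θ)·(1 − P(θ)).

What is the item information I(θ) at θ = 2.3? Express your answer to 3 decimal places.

P = 1/(1+e^{-2.7200}) = 0.9382
P(1−P) = 0.9382 × 0.0618 = 0.0580
I = P(1−P) = 0.05798

0.058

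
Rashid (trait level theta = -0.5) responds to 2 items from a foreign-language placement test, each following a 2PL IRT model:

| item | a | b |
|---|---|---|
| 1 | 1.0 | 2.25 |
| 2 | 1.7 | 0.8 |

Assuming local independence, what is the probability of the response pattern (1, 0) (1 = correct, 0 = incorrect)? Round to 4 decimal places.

P(theta) = 1 / (1 + exp(−a(theta − b)))
P_1 = 1/(1+e^{2.7500}) = 0.0601
P_2 = 1/(1+e^{2.2100}) = 0.0989
L = P_1 × (1−P_2) = 0.0601 × 0.9011 = 0.05415

0.0541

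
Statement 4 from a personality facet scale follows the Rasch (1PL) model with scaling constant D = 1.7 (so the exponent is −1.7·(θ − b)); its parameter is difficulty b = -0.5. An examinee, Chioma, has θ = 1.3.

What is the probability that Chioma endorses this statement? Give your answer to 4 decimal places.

0.9552

P(θ) = 1 / (1 + exp(−D·(θ − b)))
Exponent: 1.7 × (1.3 − (-0.5)) = 3.0600
1/(1 + e^{-3.0600}) = 0.9552
P = 0.9552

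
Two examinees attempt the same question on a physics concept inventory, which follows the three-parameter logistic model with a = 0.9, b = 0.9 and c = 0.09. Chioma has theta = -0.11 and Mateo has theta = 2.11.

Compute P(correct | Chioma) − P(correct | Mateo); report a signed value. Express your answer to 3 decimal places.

P(theta) = c + (1 − c) · 1 / (1 + exp(−a(theta − b)))
P(Chioma) = 0.3514  [exponent -0.9090]
P(Mateo) = 0.7709  [exponent 1.0890]
Difference = 0.3514 − 0.7709 = -0.4195

-0.419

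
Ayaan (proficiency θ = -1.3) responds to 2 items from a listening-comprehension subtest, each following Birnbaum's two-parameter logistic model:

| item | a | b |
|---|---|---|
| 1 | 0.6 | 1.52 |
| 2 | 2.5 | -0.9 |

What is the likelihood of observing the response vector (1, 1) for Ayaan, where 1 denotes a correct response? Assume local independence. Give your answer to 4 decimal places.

P(θ) = 1 / (1 + exp(−a(θ − b)))
P_1 = 1/(1+e^{1.6920}) = 0.1555
P_2 = 1/(1+e^{1.0000}) = 0.2689
L = P_1 × P_2 = 0.1555 × 0.2689 = 0.04182

0.0418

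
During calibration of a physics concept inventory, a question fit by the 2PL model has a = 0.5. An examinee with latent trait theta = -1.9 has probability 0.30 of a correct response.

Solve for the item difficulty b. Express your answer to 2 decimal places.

P(theta) = 1 / (1 + exp(−a(theta − b)))
logit(0.30) = ln(0.30/0.70) = -0.8473
b = theta − logit/(a) = -1.9 − (-0.8473)/0.5000 = -0.2054

-0.21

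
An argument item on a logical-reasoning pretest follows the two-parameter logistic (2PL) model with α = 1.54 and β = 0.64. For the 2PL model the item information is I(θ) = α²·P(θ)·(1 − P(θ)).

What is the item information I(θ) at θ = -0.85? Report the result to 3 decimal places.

0.197

P = 1/(1+e^{2.2946}) = 0.0916
P(1−P) = 0.0916 × 0.9084 = 0.0832
I = α² × P(1−P) = 1.54² × 0.0832 = 0.19728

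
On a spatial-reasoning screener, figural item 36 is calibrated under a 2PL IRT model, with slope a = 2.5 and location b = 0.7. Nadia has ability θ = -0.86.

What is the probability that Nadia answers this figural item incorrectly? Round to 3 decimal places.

P(θ) = 1 / (1 + exp(−a(θ − b)))
Exponent: 2.5 × (-0.86 − 0.7) = -3.9000
1/(1 + e^{3.9000}) = 0.0198
P(incorrect) = 1 − 0.0198 = 0.9802

0.980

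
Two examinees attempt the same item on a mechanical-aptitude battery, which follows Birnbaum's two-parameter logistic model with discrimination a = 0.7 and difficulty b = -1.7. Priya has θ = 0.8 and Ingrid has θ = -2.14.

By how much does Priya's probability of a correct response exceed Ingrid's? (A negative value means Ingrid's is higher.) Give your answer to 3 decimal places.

P(θ) = 1 / (1 + exp(−a(θ − b)))
P(Priya) = 0.8520  [exponent 1.7500]
P(Ingrid) = 0.4236  [exponent -0.3080]
Difference = 0.8520 − 0.4236 = 0.4283

0.428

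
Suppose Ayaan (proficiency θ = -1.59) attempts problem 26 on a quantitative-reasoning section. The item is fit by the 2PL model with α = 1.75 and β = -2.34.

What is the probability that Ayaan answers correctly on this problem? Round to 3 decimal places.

P(θ) = 1 / (1 + exp(−α(θ − β)))
Exponent: 1.75 × (-1.59 − (-2.34)) = 1.3125
1/(1 + e^{-1.3125}) = 0.7879

0.788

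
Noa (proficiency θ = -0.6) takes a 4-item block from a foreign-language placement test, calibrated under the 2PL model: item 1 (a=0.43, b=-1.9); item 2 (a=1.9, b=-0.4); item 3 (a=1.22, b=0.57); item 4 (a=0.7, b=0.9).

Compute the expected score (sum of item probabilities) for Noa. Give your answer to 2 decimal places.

1.50

P(θ) = 1 / (1 + exp(−a(θ − b)))
P_1 = 1/(1+e^{-0.5590}) = 0.6362
P_2 = 1/(1+e^{0.3800}) = 0.4061
P_3 = 1/(1+e^{1.4274}) = 0.1935
P_4 = 1/(1+e^{1.0500}) = 0.2592
E[score] = 0.6362 + 0.4061 + 0.1935 + 0.2592 = 1.4951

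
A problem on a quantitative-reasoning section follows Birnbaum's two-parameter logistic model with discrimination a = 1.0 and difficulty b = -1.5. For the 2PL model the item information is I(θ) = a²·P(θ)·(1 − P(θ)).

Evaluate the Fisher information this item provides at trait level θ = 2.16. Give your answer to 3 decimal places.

P = 1/(1+e^{-3.6600}) = 0.9749
P(1−P) = 0.9749 × 0.0251 = 0.0245
I = a² × P(1−P) = 1.0² × 0.0245 = 0.02446

0.024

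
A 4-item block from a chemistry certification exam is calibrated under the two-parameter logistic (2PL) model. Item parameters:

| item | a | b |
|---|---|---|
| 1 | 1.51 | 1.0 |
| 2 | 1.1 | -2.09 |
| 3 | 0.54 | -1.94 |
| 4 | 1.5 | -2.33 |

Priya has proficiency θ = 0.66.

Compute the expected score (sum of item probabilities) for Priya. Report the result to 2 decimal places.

3.12

P(θ) = 1 / (1 + exp(−a(θ − b)))
P_1 = 1/(1+e^{0.5134}) = 0.3744
P_2 = 1/(1+e^{-3.0250}) = 0.9537
P_3 = 1/(1+e^{-1.4040}) = 0.8028
P_4 = 1/(1+e^{-4.4850}) = 0.9888
E[score] = 0.3744 + 0.9537 + 0.8028 + 0.9888 = 3.1198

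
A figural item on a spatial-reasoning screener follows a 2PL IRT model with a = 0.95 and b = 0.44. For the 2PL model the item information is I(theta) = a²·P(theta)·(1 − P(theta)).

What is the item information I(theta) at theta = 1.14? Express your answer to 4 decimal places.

0.2024

P = 1/(1+e^{-0.6650}) = 0.6604
P(1−P) = 0.6604 × 0.3396 = 0.2243
I = a² × P(1−P) = 0.95² × 0.2243 = 0.20241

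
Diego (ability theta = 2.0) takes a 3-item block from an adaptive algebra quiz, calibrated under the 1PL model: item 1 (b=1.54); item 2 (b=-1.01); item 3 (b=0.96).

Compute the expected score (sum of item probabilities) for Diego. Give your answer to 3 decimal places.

P(theta) = 1 / (1 + exp(−(theta − b)))
P_1 = 1/(1+e^{-0.4600}) = 0.6130
P_2 = 1/(1+e^{-3.0100}) = 0.9530
P_3 = 1/(1+e^{-1.0400}) = 0.7389
E[score] = 0.6130 + 0.9530 + 0.7389 = 2.3049

2.305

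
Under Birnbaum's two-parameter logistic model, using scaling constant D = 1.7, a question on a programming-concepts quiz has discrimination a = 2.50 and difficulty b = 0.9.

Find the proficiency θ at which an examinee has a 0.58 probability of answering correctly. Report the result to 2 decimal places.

P(θ) = 1 / (1 + exp(−D·a(θ − b)))
logit = ln(0.5800/0.4200) = 0.3228
θ = b + logit/(1.7·a) = 0.9 + 0.3228/4.2500 = 0.9759

0.98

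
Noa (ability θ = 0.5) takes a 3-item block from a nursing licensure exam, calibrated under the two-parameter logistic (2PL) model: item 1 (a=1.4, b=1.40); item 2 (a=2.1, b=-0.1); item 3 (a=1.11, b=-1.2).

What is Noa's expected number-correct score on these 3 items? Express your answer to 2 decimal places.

P(θ) = 1 / (1 + exp(−a(θ − b)))
P_1 = 1/(1+e^{1.2600}) = 0.2210
P_2 = 1/(1+e^{-1.2600}) = 0.7790
P_3 = 1/(1+e^{-1.8870}) = 0.8684
E[score] = 0.2210 + 0.7790 + 0.8684 = 1.8684

1.87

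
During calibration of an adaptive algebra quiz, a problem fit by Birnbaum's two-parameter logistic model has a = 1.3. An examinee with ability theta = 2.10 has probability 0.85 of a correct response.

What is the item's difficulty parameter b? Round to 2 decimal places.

P(theta) = 1 / (1 + exp(−a(theta − b)))
logit(0.85) = ln(0.85/0.15) = 1.7346
b = theta − logit/(a) = 2.10 − 1.7346/1.3000 = 0.7657

0.77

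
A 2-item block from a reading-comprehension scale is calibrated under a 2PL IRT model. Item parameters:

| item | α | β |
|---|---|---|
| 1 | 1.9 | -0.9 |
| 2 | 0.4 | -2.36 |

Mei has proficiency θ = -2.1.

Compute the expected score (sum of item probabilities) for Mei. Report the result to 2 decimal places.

0.62

P(θ) = 1 / (1 + exp(−α(θ − β)))
P_1 = 1/(1+e^{2.2800}) = 0.0928
P_2 = 1/(1+e^{-0.1040}) = 0.5260
E[score] = 0.0928 + 0.5260 = 0.6188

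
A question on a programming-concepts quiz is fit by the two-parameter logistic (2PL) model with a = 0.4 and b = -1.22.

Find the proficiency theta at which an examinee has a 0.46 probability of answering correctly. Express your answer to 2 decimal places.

-1.62

P(theta) = 1 / (1 + exp(−a(theta − b)))
logit = ln(0.4600/0.5400) = -0.1603
theta = b + logit/(a) = -1.22 + (-0.1603)/0.4000 = -1.6209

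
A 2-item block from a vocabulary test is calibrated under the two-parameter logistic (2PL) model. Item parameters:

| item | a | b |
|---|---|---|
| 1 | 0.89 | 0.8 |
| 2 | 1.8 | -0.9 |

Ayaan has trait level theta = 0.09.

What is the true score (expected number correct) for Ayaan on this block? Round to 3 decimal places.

1.203

P(theta) = 1 / (1 + exp(−a(theta − b)))
P_1 = 1/(1+e^{0.6319}) = 0.3471
P_2 = 1/(1+e^{-1.7820}) = 0.8559
E[score] = 0.3471 + 0.8559 = 1.2030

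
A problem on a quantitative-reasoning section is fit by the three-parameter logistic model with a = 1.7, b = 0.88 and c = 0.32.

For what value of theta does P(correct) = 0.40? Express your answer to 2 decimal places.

-0.31

P(theta) = c + (1 − c) · 1 / (1 + exp(−a(theta − b)))
Remove guessing floor: (0.40 − 0.32)/(1 − 0.32) = 0.1176
logit = ln(0.1176/0.8824) = -2.0149
theta = b + logit/(a) = 0.88 + (-2.0149)/1.7000 = -0.3052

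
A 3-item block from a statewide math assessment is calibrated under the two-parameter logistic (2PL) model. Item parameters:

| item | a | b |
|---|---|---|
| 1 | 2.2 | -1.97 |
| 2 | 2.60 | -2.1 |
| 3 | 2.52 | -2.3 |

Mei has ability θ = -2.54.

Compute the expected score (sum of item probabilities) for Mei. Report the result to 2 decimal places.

0.82

P(θ) = 1 / (1 + exp(−a(θ − b)))
P_1 = 1/(1+e^{1.2540}) = 0.2220
P_2 = 1/(1+e^{1.1440}) = 0.2416
P_3 = 1/(1+e^{0.6048}) = 0.3532
E[score] = 0.2220 + 0.2416 + 0.3532 = 0.8168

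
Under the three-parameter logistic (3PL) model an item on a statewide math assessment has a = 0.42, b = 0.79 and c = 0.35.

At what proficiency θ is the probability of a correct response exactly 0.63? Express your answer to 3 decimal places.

0.126

P(θ) = c + (1 − c) · 1 / (1 + exp(−a(θ − b)))
Remove guessing floor: (0.63 − 0.35)/(1 − 0.35) = 0.4308
logit = ln(0.4308/0.5692) = -0.2787
θ = b + logit/(a) = 0.79 + (-0.2787)/0.4200 = 0.1264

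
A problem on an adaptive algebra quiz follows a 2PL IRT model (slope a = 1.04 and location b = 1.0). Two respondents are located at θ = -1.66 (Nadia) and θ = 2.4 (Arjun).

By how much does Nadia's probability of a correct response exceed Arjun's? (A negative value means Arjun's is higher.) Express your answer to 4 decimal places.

-0.7518

P(θ) = 1 / (1 + exp(−a(θ − b)))
P(Nadia) = 0.0592  [exponent -2.7664]
P(Arjun) = 0.8109  [exponent 1.4560]
Difference = 0.0592 − 0.8109 = -0.7518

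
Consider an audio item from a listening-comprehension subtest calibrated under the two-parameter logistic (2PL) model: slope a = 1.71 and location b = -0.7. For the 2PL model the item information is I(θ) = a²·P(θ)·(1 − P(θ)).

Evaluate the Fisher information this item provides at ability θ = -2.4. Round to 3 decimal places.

0.144

P = 1/(1+e^{2.9070}) = 0.0518
P(1−P) = 0.0518 × 0.9482 = 0.0491
I = a² × P(1−P) = 1.71² × 0.0491 = 0.14364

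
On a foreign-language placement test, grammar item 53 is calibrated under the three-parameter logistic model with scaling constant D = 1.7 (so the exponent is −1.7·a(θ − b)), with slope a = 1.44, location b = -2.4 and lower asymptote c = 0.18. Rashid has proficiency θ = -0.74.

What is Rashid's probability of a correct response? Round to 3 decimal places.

0.986

P(θ) = c + (1 − c) · 1 / (1 + exp(−D·a(θ − b)))
Exponent: 1.7 × 1.44 × (-0.74 − (-2.4)) = 4.0637
1/(1 + e^{-4.0637}) = 0.9831
P = 0.18 + 0.82 × 0.9831 = 0.9861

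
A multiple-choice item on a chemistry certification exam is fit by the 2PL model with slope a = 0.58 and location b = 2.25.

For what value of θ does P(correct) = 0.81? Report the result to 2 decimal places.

P(θ) = 1 / (1 + exp(−a(θ − b)))
logit = ln(0.8100/0.1900) = 1.4500
θ = b + logit/(a) = 2.25 + 1.4500/0.5800 = 4.7500

4.75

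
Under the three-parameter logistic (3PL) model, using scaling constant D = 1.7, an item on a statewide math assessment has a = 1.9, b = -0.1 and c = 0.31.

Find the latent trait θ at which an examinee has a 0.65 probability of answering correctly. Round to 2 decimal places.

-0.11

P(θ) = c + (1 − c) · 1 / (1 + exp(−D·a(θ − b)))
Remove guessing floor: (0.65 − 0.31)/(1 − 0.31) = 0.4928
logit = ln(0.4928/0.5072) = -0.0290
θ = b + logit/(1.7·a) = -0.1 + (-0.0290)/3.2300 = -0.1090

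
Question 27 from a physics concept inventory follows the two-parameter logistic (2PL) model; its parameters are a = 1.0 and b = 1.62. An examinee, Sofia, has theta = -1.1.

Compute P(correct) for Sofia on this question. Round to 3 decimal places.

P(theta) = 1 / (1 + exp(−a(theta − b)))
Exponent: 1.0 × (-1.1 − 1.62) = -2.7200
1/(1 + e^{2.7200}) = 0.0618

0.062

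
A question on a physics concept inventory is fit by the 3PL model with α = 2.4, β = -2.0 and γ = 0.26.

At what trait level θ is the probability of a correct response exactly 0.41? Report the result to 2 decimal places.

-2.57

P(θ) = γ + (1 − γ) · 1 / (1 + exp(−α(θ − β)))
Remove guessing floor: (0.41 − 0.26)/(1 − 0.26) = 0.2027
logit = ln(0.2027/0.7973) = -1.3695
θ = β + logit/(α) = -2.0 + (-1.3695)/2.4000 = -2.5706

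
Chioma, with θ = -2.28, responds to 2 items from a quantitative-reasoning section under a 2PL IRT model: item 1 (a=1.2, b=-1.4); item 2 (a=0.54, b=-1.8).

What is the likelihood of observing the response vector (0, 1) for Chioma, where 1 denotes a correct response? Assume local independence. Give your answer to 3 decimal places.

P(θ) = 1 / (1 + exp(−a(θ − b)))
P_1 = 1/(1+e^{1.0560}) = 0.2581
P_2 = 1/(1+e^{0.2592}) = 0.4356
L = (1−P_1) × P_2 = 0.7419 × 0.4356 = 0.32315

0.323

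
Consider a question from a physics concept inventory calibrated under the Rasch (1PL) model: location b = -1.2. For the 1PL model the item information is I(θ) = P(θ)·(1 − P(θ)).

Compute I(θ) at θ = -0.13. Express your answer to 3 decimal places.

0.190

P = 1/(1+e^{-1.0700}) = 0.7446
P(1−P) = 0.7446 × 0.2554 = 0.1902
I = P(1−P) = 0.19017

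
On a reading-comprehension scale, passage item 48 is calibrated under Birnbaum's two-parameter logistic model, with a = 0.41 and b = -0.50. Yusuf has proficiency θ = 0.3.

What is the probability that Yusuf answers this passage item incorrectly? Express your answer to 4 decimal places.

0.4187

P(θ) = 1 / (1 + exp(−a(θ − b)))
Exponent: 0.41 × (0.3 − (-0.50)) = 0.3280
1/(1 + e^{-0.3280}) = 0.5813
P(incorrect) = 1 − 0.5813 = 0.4187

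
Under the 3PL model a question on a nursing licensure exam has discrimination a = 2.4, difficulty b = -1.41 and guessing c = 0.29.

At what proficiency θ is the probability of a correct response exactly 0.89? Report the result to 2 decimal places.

-0.70

P(θ) = c + (1 − c) · 1 / (1 + exp(−a(θ − b)))
Remove guessing floor: (0.89 − 0.29)/(1 − 0.29) = 0.8451
logit = ln(0.8451/0.1549) = 1.6964
θ = b + logit/(a) = -1.41 + 1.6964/2.4000 = -0.7031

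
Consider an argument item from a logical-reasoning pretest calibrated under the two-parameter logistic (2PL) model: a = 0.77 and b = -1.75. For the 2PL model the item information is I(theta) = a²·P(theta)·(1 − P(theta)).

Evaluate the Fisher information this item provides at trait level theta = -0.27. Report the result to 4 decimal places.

0.1089

P = 1/(1+e^{-1.1396}) = 0.7576
P(1−P) = 0.7576 × 0.2424 = 0.1836
I = a² × P(1−P) = 0.77² × 0.1836 = 0.10888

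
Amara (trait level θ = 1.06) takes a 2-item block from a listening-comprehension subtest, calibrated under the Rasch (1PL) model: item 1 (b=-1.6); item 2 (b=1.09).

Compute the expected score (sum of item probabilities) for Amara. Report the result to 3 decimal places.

1.427

P(θ) = 1 / (1 + exp(−(θ − b)))
P_1 = 1/(1+e^{-2.6600}) = 0.9346
P_2 = 1/(1+e^{0.0300}) = 0.4925
E[score] = 0.9346 + 0.4925 = 1.4271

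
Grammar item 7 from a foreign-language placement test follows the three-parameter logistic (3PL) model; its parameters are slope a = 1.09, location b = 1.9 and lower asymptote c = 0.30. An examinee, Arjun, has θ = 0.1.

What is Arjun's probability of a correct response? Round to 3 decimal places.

0.386

P(θ) = c + (1 − c) · 1 / (1 + exp(−a(θ − b)))
Exponent: 1.09 × (0.1 − 1.9) = -1.9620
1/(1 + e^{1.9620}) = 0.1233
P = 0.30 + 0.70 × 0.1233 = 0.3863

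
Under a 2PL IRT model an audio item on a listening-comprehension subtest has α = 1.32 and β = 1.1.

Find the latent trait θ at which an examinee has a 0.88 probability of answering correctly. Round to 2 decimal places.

2.61

P(θ) = 1 / (1 + exp(−α(θ − β)))
logit = ln(0.8800/0.1200) = 1.9924
θ = β + logit/(α) = 1.1 + 1.9924/1.3200 = 2.6094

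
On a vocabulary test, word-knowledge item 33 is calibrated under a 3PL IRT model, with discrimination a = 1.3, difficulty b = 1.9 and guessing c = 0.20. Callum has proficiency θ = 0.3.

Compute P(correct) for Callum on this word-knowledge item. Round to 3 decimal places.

P(θ) = c + (1 − c) · 1 / (1 + exp(−a(θ − b)))
Exponent: 1.3 × (0.3 − 1.9) = -2.0800
1/(1 + e^{2.0800}) = 0.1111
P = 0.20 + 0.80 × 0.1111 = 0.2888

0.289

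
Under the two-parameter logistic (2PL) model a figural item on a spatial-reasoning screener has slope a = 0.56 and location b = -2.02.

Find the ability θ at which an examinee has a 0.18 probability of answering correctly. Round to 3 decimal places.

-4.728

P(θ) = 1 / (1 + exp(−a(θ − b)))
logit = ln(0.1800/0.8200) = -1.5163
θ = b + logit/(a) = -2.02 + (-1.5163)/0.5600 = -4.7278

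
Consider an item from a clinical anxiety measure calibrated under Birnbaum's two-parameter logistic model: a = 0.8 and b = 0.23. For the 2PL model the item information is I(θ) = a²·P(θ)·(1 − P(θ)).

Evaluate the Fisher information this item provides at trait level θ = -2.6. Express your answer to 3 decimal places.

0.055

P = 1/(1+e^{2.2640}) = 0.0941
P(1−P) = 0.0941 × 0.9059 = 0.0853
I = a² × P(1−P) = 0.8² × 0.0853 = 0.05458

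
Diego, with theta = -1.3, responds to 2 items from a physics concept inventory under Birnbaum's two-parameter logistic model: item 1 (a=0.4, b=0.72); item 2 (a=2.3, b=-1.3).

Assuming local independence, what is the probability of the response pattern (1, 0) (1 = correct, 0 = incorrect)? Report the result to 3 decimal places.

P(theta) = 1 / (1 + exp(−a(theta − b)))
P_1 = 1/(1+e^{0.8080}) = 0.3083
P_2 = 1/(1+e^{0.0000}) = 0.5000
L = P_1 × (1−P_2) = 0.3083 × 0.5000 = 0.15416

0.154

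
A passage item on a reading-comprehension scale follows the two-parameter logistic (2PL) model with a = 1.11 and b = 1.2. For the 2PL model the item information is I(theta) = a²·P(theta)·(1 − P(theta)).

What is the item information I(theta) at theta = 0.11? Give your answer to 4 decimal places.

0.2180

P = 1/(1+e^{1.2099}) = 0.2297
P(1−P) = 0.2297 × 0.7703 = 0.1769
I = a² × P(1−P) = 1.11² × 0.1769 = 0.21802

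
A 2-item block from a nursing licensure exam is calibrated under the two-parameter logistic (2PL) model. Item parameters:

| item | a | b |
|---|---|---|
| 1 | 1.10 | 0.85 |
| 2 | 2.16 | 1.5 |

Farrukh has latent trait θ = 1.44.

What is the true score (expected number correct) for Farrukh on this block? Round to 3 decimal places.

P(θ) = 1 / (1 + exp(−a(θ − b)))
P_1 = 1/(1+e^{-0.6490}) = 0.6568
P_2 = 1/(1+e^{0.1296}) = 0.4676
E[score] = 0.6568 + 0.4676 = 1.1244

1.124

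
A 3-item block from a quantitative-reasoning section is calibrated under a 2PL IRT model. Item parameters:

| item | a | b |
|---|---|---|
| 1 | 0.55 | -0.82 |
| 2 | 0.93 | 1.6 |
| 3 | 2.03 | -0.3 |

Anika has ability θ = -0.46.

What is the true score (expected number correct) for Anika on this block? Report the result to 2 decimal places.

1.10

P(θ) = 1 / (1 + exp(−a(θ − b)))
P_1 = 1/(1+e^{-0.1980}) = 0.5493
P_2 = 1/(1+e^{1.9158}) = 0.1283
P_3 = 1/(1+e^{0.3248}) = 0.4195
E[score] = 0.5493 + 0.1283 + 0.4195 = 1.0972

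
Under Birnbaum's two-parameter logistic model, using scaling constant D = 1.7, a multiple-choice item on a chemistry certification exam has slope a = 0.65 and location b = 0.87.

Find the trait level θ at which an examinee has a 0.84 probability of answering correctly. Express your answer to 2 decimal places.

2.37

P(θ) = 1 / (1 + exp(−D·a(θ − b)))
logit = ln(0.8400/0.1600) = 1.6582
θ = b + logit/(1.7·a) = 0.87 + 1.6582/1.1050 = 2.3707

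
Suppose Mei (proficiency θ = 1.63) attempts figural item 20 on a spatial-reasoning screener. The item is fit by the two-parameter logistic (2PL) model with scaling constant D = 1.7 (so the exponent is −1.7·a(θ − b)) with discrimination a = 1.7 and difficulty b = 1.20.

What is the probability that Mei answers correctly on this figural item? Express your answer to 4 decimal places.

P(θ) = 1 / (1 + exp(−D·a(θ − b)))
Exponent: 1.7 × 1.7 × (1.63 − 1.20) = 1.2427
1/(1 + e^{-1.2427}) = 0.7760
P = 0.7760

0.7760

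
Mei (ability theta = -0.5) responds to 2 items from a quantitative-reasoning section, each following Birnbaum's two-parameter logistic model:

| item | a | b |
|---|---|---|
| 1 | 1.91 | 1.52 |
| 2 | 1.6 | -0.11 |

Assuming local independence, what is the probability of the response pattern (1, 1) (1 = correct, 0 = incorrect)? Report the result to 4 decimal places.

P(theta) = 1 / (1 + exp(−a(theta − b)))
P_1 = 1/(1+e^{3.8582}) = 0.0207
P_2 = 1/(1+e^{0.6240}) = 0.3489
L = P_1 × P_2 = 0.0207 × 0.3489 = 0.00721

0.0072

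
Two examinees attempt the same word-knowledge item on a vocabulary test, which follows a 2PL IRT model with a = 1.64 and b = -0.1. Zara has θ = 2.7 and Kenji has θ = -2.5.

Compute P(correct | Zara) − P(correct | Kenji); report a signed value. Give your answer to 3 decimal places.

P(θ) = 1 / (1 + exp(−a(θ − b)))
P(Zara) = 0.9900  [exponent 4.5920]
P(Kenji) = 0.0192  [exponent -3.9360]
Difference = 0.9900 − 0.0192 = 0.9708

0.971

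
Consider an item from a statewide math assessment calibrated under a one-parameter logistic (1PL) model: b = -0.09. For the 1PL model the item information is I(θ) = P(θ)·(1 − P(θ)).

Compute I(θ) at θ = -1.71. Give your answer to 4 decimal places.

0.1379

P = 1/(1+e^{1.6200}) = 0.1652
P(1−P) = 0.1652 × 0.8348 = 0.1379
I = P(1−P) = 0.13791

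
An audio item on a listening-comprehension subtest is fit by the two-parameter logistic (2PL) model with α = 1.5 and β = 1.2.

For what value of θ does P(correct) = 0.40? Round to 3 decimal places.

P(θ) = 1 / (1 + exp(−α(θ − β)))
logit = ln(0.4000/0.6000) = -0.4055
θ = β + logit/(α) = 1.2 + (-0.4055)/1.5000 = 0.9297

0.930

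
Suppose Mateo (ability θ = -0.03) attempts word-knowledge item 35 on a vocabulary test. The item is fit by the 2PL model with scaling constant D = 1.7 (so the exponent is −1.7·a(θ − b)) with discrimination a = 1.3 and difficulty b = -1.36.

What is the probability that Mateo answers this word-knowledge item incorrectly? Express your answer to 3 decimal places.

P(θ) = 1 / (1 + exp(−D·a(θ − b)))
Exponent: 1.7 × 1.3 × (-0.03 − (-1.36)) = 2.9393
1/(1 + e^{-2.9393}) = 0.9498
P = 0.9498
P(incorrect) = 1 − 0.9498 = 0.0502

0.050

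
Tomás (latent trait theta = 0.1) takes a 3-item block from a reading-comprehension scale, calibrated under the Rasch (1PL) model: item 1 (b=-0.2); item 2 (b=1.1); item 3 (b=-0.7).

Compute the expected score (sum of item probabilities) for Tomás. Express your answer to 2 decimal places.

P(theta) = 1 / (1 + exp(−(theta − b)))
P_1 = 1/(1+e^{-0.3000}) = 0.5744
P_2 = 1/(1+e^{1.0000}) = 0.2689
P_3 = 1/(1+e^{-0.8000}) = 0.6900
E[score] = 0.5744 + 0.2689 + 0.6900 = 1.5334

1.53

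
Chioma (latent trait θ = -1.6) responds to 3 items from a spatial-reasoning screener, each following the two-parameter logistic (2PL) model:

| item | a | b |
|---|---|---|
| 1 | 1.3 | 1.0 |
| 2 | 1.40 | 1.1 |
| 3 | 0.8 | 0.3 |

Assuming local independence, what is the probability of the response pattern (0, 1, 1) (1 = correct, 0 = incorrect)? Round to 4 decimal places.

0.0039

P(θ) = 1 / (1 + exp(−a(θ − b)))
P_1 = 1/(1+e^{3.3800}) = 0.0329
P_2 = 1/(1+e^{3.7800}) = 0.0223
P_3 = 1/(1+e^{1.5200}) = 0.1795
L = (1−P_1) × P_2 × P_3 = 0.9671 × 0.0223 × 0.1795 = 0.00387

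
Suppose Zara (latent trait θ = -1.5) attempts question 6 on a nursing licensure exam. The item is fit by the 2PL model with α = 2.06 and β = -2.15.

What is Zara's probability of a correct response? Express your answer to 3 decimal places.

0.792

P(θ) = 1 / (1 + exp(−α(θ − β)))
Exponent: 2.06 × (-1.5 − (-2.15)) = 1.3390
1/(1 + e^{-1.3390}) = 0.7923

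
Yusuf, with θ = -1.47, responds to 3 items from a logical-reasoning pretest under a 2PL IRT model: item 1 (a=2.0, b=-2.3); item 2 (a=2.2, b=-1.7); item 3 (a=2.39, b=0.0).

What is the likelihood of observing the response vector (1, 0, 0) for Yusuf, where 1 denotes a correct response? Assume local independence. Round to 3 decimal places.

P(θ) = 1 / (1 + exp(−a(θ − b)))
P_1 = 1/(1+e^{-1.6600}) = 0.8402
P_2 = 1/(1+e^{-0.5060}) = 0.6239
P_3 = 1/(1+e^{3.5133}) = 0.0289
L = P_1 × (1−P_2) × (1−P_3) = 0.8402 × 0.3761 × 0.9711 = 0.30690

0.307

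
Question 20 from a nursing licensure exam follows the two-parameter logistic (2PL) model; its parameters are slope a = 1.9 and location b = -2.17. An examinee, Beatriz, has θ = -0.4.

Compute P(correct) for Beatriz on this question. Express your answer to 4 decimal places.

0.9665

P(θ) = 1 / (1 + exp(−a(θ − b)))
Exponent: 1.9 × (-0.4 − (-2.17)) = 3.3630
1/(1 + e^{-3.3630}) = 0.9665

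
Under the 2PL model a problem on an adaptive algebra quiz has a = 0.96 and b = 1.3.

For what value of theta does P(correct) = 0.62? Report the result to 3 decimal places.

1.810

P(theta) = 1 / (1 + exp(−a(theta − b)))
logit = ln(0.6200/0.3800) = 0.4895
theta = b + logit/(a) = 1.3 + 0.4895/0.9600 = 1.8099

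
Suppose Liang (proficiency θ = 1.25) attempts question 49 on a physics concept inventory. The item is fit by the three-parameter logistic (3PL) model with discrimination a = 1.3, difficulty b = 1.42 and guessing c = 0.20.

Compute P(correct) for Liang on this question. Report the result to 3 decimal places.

0.556

P(θ) = c + (1 − c) · 1 / (1 + exp(−a(θ − b)))
Exponent: 1.3 × (1.25 − 1.42) = -0.2210
1/(1 + e^{0.2210}) = 0.4450
P = 0.20 + 0.80 × 0.4450 = 0.5560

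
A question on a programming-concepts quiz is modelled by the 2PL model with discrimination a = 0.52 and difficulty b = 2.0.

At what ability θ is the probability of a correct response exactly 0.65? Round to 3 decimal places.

P(θ) = 1 / (1 + exp(−a(θ − b)))
logit = ln(0.6500/0.3500) = 0.6190
θ = b + logit/(a) = 2.0 + 0.6190/0.5200 = 3.1905

3.190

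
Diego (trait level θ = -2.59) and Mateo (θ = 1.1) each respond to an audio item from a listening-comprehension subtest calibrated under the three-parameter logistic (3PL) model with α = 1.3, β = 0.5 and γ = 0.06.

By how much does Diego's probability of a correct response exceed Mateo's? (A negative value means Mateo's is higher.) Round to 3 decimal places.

P(θ) = γ + (1 − γ) · 1 / (1 + exp(−α(θ − β)))
P(Diego) = 0.0766  [exponent -4.0170]
P(Mateo) = 0.7045  [exponent 0.7800]
Difference = 0.0766 − 0.7045 = -0.6279

-0.628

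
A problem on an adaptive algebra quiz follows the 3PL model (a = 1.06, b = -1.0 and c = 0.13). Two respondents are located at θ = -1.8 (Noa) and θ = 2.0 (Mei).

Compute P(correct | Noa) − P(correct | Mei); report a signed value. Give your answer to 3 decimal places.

P(θ) = c + (1 − c) · 1 / (1 + exp(−a(θ − b)))
P(Noa) = 0.3909  [exponent -0.8480]
P(Mei) = 0.9653  [exponent 3.1800]
Difference = 0.3909 − 0.9653 = -0.5744

-0.574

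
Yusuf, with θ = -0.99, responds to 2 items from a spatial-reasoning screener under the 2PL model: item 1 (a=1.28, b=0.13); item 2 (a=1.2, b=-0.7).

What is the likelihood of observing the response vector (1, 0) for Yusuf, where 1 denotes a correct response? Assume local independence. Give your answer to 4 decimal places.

P(θ) = 1 / (1 + exp(−a(θ − b)))
P_1 = 1/(1+e^{1.4336}) = 0.1925
P_2 = 1/(1+e^{0.3480}) = 0.4139
L = P_1 × (1−P_2) = 0.1925 × 0.5861 = 0.11285

0.1129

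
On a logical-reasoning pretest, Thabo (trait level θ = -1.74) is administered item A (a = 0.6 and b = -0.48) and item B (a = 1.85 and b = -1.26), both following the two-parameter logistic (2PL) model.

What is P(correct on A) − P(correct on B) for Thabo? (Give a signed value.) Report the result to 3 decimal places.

0.028

P(θ) = 1 / (1 + exp(−a(θ − b)))
P_A = 0.3195
P_B = 0.2915
P_A − P_B = 0.0280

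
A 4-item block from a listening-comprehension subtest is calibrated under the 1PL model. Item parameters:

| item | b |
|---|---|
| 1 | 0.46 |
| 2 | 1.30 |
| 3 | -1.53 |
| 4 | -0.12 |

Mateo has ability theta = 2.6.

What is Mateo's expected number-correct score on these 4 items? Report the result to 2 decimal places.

P(theta) = 1 / (1 + exp(−(theta − b)))
P_1 = 1/(1+e^{-2.1400}) = 0.8947
P_2 = 1/(1+e^{-1.3000}) = 0.7858
P_3 = 1/(1+e^{-4.1300}) = 0.9842
P_4 = 1/(1+e^{-2.7200}) = 0.9382
E[score] = 0.8947 + 0.7858 + 0.9842 + 0.9382 = 3.6029

3.60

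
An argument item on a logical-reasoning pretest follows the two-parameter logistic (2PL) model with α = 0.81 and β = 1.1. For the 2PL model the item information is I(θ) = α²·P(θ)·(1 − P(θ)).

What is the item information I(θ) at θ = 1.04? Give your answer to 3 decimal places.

P = 1/(1+e^{0.0486}) = 0.4879
P(1−P) = 0.4879 × 0.5121 = 0.2499
I = α² × P(1−P) = 0.81² × 0.2499 = 0.16393

0.164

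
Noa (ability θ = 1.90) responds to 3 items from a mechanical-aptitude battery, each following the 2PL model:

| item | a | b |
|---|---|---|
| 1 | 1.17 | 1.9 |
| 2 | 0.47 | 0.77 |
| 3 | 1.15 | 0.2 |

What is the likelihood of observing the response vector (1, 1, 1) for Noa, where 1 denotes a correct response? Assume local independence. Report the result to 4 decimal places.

0.2758

P(θ) = 1 / (1 + exp(−a(θ − b)))
P_1 = 1/(1+e^{0.0000}) = 0.5000
P_2 = 1/(1+e^{-0.5311}) = 0.6297
P_3 = 1/(1+e^{-1.9550}) = 0.8760
L = P_1 × P_2 × P_3 = 0.5000 × 0.6297 × 0.8760 = 0.27582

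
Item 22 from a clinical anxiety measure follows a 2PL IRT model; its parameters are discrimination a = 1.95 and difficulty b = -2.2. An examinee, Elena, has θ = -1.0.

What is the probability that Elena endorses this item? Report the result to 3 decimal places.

0.912

P(θ) = 1 / (1 + exp(−a(θ − b)))
Exponent: 1.95 × (-1.0 − (-2.2)) = 2.3400
1/(1 + e^{-2.3400}) = 0.9121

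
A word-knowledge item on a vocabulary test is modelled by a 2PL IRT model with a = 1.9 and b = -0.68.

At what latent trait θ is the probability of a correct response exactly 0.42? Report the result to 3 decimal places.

-0.850

P(θ) = 1 / (1 + exp(−a(θ − b)))
logit = ln(0.4200/0.5800) = -0.3228
θ = b + logit/(a) = -0.68 + (-0.3228)/1.9000 = -0.8499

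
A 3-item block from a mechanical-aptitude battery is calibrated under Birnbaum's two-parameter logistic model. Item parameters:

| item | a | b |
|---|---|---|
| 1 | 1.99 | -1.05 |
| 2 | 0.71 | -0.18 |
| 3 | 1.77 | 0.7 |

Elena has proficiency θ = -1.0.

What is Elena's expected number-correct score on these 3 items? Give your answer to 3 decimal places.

0.930

P(θ) = 1 / (1 + exp(−a(θ − b)))
P_1 = 1/(1+e^{-0.0995}) = 0.5249
P_2 = 1/(1+e^{0.5822}) = 0.3584
P_3 = 1/(1+e^{3.0090}) = 0.0470
E[score] = 0.5249 + 0.3584 + 0.0470 = 0.9303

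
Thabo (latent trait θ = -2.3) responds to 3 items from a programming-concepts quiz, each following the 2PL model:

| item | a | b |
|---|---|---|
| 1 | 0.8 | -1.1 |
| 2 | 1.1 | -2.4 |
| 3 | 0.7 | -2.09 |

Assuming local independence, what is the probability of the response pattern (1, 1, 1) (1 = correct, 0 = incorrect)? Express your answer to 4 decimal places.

0.0677

P(θ) = 1 / (1 + exp(−a(θ − b)))
P_1 = 1/(1+e^{0.9600}) = 0.2769
P_2 = 1/(1+e^{-0.1100}) = 0.5275
P_3 = 1/(1+e^{0.1470}) = 0.4633
L = P_1 × P_2 × P_3 = 0.2769 × 0.5275 × 0.4633 = 0.06767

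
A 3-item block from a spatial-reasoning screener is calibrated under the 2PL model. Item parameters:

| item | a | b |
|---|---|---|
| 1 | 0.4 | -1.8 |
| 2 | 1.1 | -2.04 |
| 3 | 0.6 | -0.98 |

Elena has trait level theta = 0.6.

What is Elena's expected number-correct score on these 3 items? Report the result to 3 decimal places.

2.392

P(theta) = 1 / (1 + exp(−a(theta − b)))
P_1 = 1/(1+e^{-0.9600}) = 0.7231
P_2 = 1/(1+e^{-2.9040}) = 0.9480
P_3 = 1/(1+e^{-0.9480}) = 0.7207
E[score] = 0.7231 + 0.9480 + 0.7207 = 2.3919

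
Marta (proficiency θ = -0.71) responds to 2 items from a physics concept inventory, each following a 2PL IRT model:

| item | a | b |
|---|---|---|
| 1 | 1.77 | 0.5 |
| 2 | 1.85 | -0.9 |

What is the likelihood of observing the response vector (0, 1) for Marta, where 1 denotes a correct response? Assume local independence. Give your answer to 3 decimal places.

0.525

P(θ) = 1 / (1 + exp(−a(θ − b)))
P_1 = 1/(1+e^{2.1417}) = 0.1051
P_2 = 1/(1+e^{-0.3515}) = 0.5870
L = (1−P_1) × P_2 = 0.8949 × 0.5870 = 0.52528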